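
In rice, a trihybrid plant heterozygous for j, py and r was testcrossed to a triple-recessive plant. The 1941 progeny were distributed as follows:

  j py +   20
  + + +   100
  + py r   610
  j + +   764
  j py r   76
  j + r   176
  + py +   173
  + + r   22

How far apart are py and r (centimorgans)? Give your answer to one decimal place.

The two most frequent reciprocal classes, + py r and j + +, are the parental types, so the F1 was + py r / j + +.
The two rarest classes, + + r and j py +, are the double crossovers. Comparing them with the parentals, only the py allele has switched, so py is the middle locus and the order is j – py – r.
Crossovers in the py–r interval produce the single-crossover classes + py + and j + r (173 + 176 = 349) plus the double crossovers (42).
RF(py–r) = (349 + 42) / 1941 = 391/1941 = 0.2014 → 20.1 centimorgans.

20.1 centimorgans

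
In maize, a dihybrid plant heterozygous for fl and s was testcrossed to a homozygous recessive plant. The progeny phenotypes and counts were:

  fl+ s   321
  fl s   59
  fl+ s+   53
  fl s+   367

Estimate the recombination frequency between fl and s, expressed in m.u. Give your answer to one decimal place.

14.0 m.u.

The two most frequent classes, fl+ s (321) and fl s+ (367), are the parental types, so the F1 was fl+ s / fl s+.
The recombinant classes are fl+ s+ and fl s: 53 + 59 = 112.
Recombination frequency = 112/800 = 0.1400 ≈ 14.0%, i.e. 14.0 m.u.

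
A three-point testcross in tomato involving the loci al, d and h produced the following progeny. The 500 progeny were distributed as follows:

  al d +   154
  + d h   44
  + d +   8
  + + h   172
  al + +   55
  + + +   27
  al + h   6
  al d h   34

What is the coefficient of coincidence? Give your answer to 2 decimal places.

0.83

The two most frequent reciprocal classes, al d + and + + h, are the parental types, so the F1 was al d + / + + h.
The two rarest classes, + d + and al + h, are the double crossovers. Comparing them with the parentals, only the al allele has switched, so al is the middle locus and the order is d – al – h.
d–al: (99 + 14)/500 = 0.2260; al–h: (61 + 14)/500 = 0.1500.
Expected DCO frequency = 0.2260 × 0.1500 ≈ 0.03390; observed = 14/500 ≈ 0.02800.
Coefficient of coincidence = 0.02800/0.03390 ≈ 0.83.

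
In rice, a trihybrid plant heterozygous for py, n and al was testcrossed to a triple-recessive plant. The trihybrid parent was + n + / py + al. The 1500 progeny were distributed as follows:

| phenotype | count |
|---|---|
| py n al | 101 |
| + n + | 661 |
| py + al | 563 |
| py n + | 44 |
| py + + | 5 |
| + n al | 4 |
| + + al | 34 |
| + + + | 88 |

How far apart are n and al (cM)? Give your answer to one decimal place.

13.2 cM

The two rarest classes, + n al and py + +, are the double crossovers. Comparing them with the parentals, only the al allele has switched, so al is the middle locus and the order is n – al – py.
Crossovers in the n–al interval produce the single-crossover classes + + + and py n al (88 + 101 = 189) plus the double crossovers (9).
RF(n–al) = (189 + 9) / 1500 = 198/1500 = 0.1320 → 13.2 cM.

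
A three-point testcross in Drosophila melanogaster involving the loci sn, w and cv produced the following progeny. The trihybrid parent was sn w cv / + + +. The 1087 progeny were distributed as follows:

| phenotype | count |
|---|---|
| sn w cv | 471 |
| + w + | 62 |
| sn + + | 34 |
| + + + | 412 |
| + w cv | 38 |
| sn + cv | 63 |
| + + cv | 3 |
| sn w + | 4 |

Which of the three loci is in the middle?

The two rarest classes, sn w + and + + cv, are the double crossovers. Comparing them with the parentals, only the cv allele has switched, so cv is the middle locus and the order is w – cv – sn.

cv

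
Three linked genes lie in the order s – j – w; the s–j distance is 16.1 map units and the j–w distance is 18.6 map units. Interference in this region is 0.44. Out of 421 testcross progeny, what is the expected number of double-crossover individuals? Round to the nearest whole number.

7

Map distances give recombination frequencies of 0.161 and 0.186 for the two intervals.
With interference 0.44 (so coincidence = 0.56), expected double-crossover frequency = 0.161 × 0.186 × 0.56 = 0.01677.
Expected number = 0.01677 × 421 = 7.06 ≈ 7.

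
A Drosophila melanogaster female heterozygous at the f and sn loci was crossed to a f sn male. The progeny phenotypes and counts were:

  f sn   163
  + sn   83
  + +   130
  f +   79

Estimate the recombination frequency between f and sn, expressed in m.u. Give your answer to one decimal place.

The two most frequent classes, + + (130) and f sn (163), are the parental types, so the F1 was + + / f sn.
The recombinant classes are + sn and f +: 83 + 79 = 162.
Recombination frequency = 162/455 = 0.3560 ≈ 35.6%, i.e. 35.6 m.u.

35.6 m.u.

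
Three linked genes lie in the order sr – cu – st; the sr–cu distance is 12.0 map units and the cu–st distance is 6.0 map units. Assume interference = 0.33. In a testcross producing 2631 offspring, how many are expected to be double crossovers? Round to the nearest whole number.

13

Map distances give recombination frequencies of 0.120 and 0.060 for the two intervals.
With interference 0.33 (so coincidence = 0.67), expected double-crossover frequency = 0.120 × 0.060 × 0.67 = 0.00482.
Expected number = 0.00482 × 2631 = 12.69 ≈ 13.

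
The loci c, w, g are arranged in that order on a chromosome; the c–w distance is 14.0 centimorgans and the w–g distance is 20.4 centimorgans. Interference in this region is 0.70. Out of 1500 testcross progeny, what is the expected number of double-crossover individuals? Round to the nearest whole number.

13

Map distances give recombination frequencies of 0.140 and 0.204 for the two intervals.
With interference 0.70 (so coincidence = 0.30), expected double-crossover frequency = 0.140 × 0.204 × 0.30 = 0.00857.
Expected number = 0.00857 × 1500 = 12.85 ≈ 13.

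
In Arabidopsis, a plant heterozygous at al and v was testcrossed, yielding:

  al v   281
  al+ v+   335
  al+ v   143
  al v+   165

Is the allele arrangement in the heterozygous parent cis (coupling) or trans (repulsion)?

The two most frequent classes are al+ v+ (335) and al v (281); these are the parental (non-recombinant) types.
So the F1 carried al+ v+ on one chromosome and al v on the other — the recessive alleles are on the same chromosome (cis / coupling).

cis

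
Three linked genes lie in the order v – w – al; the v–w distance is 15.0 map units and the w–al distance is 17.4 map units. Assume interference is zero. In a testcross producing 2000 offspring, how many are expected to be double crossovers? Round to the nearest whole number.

52

Map distances give recombination frequencies of 0.150 and 0.174 for the two intervals.
With no interference, expected double-crossover frequency = 0.150 × 0.174 = 0.02610.
Expected number = 0.02610 × 2000 = 52.20 ≈ 52.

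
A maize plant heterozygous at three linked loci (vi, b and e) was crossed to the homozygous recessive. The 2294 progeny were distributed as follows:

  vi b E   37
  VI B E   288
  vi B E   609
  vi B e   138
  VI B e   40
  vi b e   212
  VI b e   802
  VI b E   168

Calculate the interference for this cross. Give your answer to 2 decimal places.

The two most frequent reciprocal classes, vi B E and VI b e, are the parental types, so the F1 was vi B E / VI b e.
The two rarest classes, vi b E and VI B e, are the double crossovers. Comparing them with the parentals, only the b allele has switched, so b is the middle locus and the order is vi – b – e.
vi–b: (500 + 77)/2294 = 0.2515; b–e: (306 + 77)/2294 = 0.1670.
Expected DCO frequency = 0.2515 × 0.1670 ≈ 0.04200; observed = 77/2294 ≈ 0.03357.
Coefficient of coincidence = 0.03357/0.04200 ≈ 0.80; interference = 1 − 0.80 = 0.20.

0.20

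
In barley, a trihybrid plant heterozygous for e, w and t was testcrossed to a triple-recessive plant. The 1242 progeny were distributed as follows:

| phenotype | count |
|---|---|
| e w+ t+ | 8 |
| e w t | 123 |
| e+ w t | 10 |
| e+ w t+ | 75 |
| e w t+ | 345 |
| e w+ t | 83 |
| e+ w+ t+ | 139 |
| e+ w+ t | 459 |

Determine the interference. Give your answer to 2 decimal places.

0.55

The two most frequent reciprocal classes, e w t+ and e+ w+ t, are the parental types, so the F1 was e w t+ / e+ w+ t.
The two rarest classes, e w+ t+ and e+ w t, are the double crossovers. Comparing them with the parentals, only the w allele has switched, so w is the middle locus and the order is e – w – t.
e–w: (158 + 18)/1242 = 0.1417; w–t: (262 + 18)/1242 = 0.2254.
Expected DCO frequency = 0.1417 × 0.2254 ≈ 0.03194; observed = 18/1242 ≈ 0.01449.
Coefficient of coincidence = 0.01449/0.03194 ≈ 0.45; interference = 1 − 0.45 = 0.55.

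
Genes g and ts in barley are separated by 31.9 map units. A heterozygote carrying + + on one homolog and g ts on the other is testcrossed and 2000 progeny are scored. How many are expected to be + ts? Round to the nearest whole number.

319

A map distance of 31.9 map units corresponds to a recombination frequency of 0.319.
The F1 is + + / g ts, so + ts is a recombinant gamete class with expected frequency r/2 = 0.319/2 = 0.1595.
Expected number = 0.1595 × 2000 = 319.00 ≈ 319.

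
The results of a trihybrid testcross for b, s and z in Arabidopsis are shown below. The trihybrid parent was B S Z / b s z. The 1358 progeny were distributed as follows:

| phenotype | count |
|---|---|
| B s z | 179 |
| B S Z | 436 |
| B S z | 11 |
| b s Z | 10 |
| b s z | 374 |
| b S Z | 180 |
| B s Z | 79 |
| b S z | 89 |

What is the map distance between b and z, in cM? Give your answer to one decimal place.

28.0 cM

The two rarest classes, B S z and b s Z, are the double crossovers. Comparing them with the parentals, only the z allele has switched, so z is the middle locus and the order is b – z – s.
Crossovers in the b–z interval produce the single-crossover classes b S Z and B s z (180 + 179 = 359) plus the double crossovers (21).
RF(b–z) = (359 + 21) / 1358 = 380/1358 = 0.2798 → 28.0 cM.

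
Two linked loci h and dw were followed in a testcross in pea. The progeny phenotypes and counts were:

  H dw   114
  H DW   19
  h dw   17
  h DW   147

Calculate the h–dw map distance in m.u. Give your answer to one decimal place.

The two most frequent classes, H dw (114) and h DW (147), are the parental types, so the F1 was H dw / h DW.
The recombinant classes are H DW and h dw: 19 + 17 = 36.
Recombination frequency = 36/297 = 0.1212 ≈ 12.1%, i.e. 12.1 m.u.

12.1 m.u.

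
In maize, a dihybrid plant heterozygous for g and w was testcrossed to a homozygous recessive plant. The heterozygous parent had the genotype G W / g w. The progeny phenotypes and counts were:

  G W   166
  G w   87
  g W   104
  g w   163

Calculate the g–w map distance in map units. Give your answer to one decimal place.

36.7 map units

The recombinant classes are G w and g W: 87 + 104 = 191.
Recombination frequency = 191/520 = 0.3673 ≈ 36.7%, i.e. 36.7 map units.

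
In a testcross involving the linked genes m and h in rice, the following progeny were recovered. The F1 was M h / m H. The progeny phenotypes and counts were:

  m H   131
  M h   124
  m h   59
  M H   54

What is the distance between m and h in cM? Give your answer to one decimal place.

The recombinant classes are M H and m h: 54 + 59 = 113.
Recombination frequency = 113/368 = 0.3071 ≈ 30.7%, i.e. 30.7 cM.

30.7 cM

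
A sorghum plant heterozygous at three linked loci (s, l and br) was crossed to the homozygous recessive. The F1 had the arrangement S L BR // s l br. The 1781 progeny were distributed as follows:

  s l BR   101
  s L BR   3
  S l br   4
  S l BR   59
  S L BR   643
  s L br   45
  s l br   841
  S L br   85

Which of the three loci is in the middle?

s

The two rarest classes, s L BR and S l br, are the double crossovers. Comparing them with the parentals, only the s allele has switched, so s is the middle locus and the order is l – s – br.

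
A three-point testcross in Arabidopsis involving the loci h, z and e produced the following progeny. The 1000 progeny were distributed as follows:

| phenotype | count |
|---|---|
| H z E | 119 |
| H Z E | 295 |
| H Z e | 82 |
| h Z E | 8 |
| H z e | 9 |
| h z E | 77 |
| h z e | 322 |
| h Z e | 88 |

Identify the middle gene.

h

The two most frequent reciprocal classes, h z e and H Z E, are the parental types, so the F1 was h z e / H Z E.
The two rarest classes, H z e and h Z E, are the double crossovers. Comparing them with the parentals, only the h allele has switched, so h is the middle locus and the order is e – h – z.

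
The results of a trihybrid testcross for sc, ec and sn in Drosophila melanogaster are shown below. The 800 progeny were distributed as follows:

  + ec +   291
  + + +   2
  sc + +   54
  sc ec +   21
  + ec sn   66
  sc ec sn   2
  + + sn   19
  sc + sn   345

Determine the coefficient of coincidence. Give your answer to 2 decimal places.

The two most frequent reciprocal classes, + ec + and sc + sn, are the parental types, so the F1 was + ec + / sc + sn.
The two rarest classes, + + + and sc ec sn, are the double crossovers. Comparing them with the parentals, only the ec allele has switched, so ec is the middle locus and the order is sc – ec – sn.
sc–ec: (40 + 4)/800 = 0.0550; ec–sn: (120 + 4)/800 = 0.1550.
Expected DCO frequency = 0.0550 × 0.1550 ≈ 0.00852; observed = 4/800 ≈ 0.00500.
Coefficient of coincidence = 0.00500/0.00852 ≈ 0.59.

0.59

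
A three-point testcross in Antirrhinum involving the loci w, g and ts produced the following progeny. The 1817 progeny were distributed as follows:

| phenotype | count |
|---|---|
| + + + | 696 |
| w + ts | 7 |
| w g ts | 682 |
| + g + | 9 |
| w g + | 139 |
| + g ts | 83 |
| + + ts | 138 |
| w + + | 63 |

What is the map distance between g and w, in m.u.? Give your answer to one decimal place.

The two most frequent reciprocal classes, + + + and w g ts, are the parental types, so the F1 was + + + / w g ts.
The two rarest classes, + g + and w + ts, are the double crossovers. Comparing them with the parentals, only the g allele has switched, so g is the middle locus and the order is ts – g – w.
Crossovers in the g–w interval produce the single-crossover classes w + + and + g ts (63 + 83 = 146) plus the double crossovers (16).
RF(g–w) = (146 + 16) / 1817 = 162/1817 = 0.0892 → 8.9 m.u.

8.9 m.u.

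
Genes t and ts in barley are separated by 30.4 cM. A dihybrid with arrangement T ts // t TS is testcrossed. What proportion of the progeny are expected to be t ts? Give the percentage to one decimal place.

A map distance of 30.4 cM corresponds to a recombination frequency of 0.304.
The F1 is T ts / t TS, so t ts is a recombinant gamete class with expected frequency r/2 = 0.304/2 = 0.1520.
That is 0.1520 = 15.2% of the progeny.

15.2%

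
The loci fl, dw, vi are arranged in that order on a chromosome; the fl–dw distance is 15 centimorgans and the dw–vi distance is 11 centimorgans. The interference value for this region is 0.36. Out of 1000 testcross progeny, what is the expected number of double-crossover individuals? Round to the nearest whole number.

11

Map distances give recombination frequencies of 0.150 and 0.110 for the two intervals.
With interference 0.36 (so coincidence = 0.64), expected double-crossover frequency = 0.150 × 0.110 × 0.64 = 0.01056.
Expected number = 0.01056 × 1000 = 10.56 ≈ 11.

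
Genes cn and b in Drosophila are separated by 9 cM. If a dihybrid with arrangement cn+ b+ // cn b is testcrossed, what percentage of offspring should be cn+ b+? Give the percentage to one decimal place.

A map distance of 9 cM corresponds to a recombination frequency of 0.090.
The F1 is cn+ b+ / cn b, so cn+ b+ is a parental gamete class with expected frequency (1 − r)/2 = 0.910/2 = 0.4550.
That is 0.4550 = 45.5% of the progeny.

45.5%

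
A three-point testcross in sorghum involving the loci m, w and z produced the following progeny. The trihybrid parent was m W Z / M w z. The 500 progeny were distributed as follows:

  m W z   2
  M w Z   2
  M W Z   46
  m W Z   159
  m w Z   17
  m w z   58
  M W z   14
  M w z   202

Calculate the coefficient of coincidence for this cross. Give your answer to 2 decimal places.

The two rarest classes, m W z and M w Z, are the double crossovers. Comparing them with the parentals, only the z allele has switched, so z is the middle locus and the order is w – z – m.
w–z: (31 + 4)/500 = 0.0700; z–m: (104 + 4)/500 = 0.2160.
Expected DCO frequency = 0.0700 × 0.2160 ≈ 0.01512; observed = 4/500 ≈ 0.00800.
Coefficient of coincidence = 0.00800/0.01512 ≈ 0.53.

0.53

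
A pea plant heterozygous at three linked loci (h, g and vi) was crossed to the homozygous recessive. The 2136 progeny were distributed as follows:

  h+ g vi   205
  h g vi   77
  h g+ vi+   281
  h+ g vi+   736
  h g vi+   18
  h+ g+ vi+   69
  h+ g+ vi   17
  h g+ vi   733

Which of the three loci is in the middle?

h

The two most frequent reciprocal classes, h g+ vi and h+ g vi+, are the parental types, so the F1 was h g+ vi / h+ g vi+.
The two rarest classes, h+ g+ vi and h g vi+, are the double crossovers. Comparing them with the parentals, only the h allele has switched, so h is the middle locus and the order is vi – h – g.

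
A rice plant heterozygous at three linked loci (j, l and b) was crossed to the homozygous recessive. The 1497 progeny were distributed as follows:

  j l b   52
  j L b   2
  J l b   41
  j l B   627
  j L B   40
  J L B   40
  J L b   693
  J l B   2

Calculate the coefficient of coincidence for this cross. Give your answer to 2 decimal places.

The two most frequent reciprocal classes, j l B and J L b, are the parental types, so the F1 was j l B / J L b.
The two rarest classes, J l B and j L b, are the double crossovers. Comparing them with the parentals, only the j allele has switched, so j is the middle locus and the order is l – j – b.
l–j: (81 + 4)/1497 = 0.0568; j–b: (92 + 4)/1497 = 0.0641.
Expected DCO frequency = 0.0568 × 0.0641 ≈ 0.00364; observed = 4/1497 ≈ 0.00267.
Coefficient of coincidence = 0.00267/0.00364 ≈ 0.73.

0.73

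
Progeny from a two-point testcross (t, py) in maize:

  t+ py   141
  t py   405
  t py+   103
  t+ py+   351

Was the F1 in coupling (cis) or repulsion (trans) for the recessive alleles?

cis

The two most frequent classes are t+ py+ (351) and t py (405); these are the parental (non-recombinant) types.
So the F1 carried t+ py+ on one chromosome and t py on the other — the recessive alleles are on the same chromosome (cis / coupling).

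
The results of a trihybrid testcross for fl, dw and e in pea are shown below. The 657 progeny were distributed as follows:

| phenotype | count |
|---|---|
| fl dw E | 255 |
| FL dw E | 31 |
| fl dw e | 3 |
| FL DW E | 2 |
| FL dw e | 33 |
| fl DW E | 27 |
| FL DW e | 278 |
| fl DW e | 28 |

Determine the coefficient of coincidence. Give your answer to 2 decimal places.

0.79

The two most frequent reciprocal classes, fl dw E and FL DW e, are the parental types, so the F1 was fl dw E / FL DW e.
The two rarest classes, fl dw e and FL DW E, are the double crossovers. Comparing them with the parentals, only the e allele has switched, so e is the middle locus and the order is fl – e – dw.
fl–e: (59 + 5)/657 = 0.0974; e–dw: (60 + 5)/657 = 0.0989.
Expected DCO frequency = 0.0974 × 0.0989 ≈ 0.00963; observed = 5/657 ≈ 0.00761.
Coefficient of coincidence = 0.00761/0.00963 ≈ 0.79.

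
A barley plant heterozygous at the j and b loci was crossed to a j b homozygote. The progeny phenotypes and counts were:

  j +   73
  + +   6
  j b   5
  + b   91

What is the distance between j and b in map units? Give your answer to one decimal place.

6.3 map units

The two most frequent classes, + b (91) and j + (73), are the parental types, so the F1 was + b / j +.
The recombinant classes are + + and j b: 6 + 5 = 11.
Recombination frequency = 11/175 = 0.0629 ≈ 6.3%, i.e. 6.3 map units.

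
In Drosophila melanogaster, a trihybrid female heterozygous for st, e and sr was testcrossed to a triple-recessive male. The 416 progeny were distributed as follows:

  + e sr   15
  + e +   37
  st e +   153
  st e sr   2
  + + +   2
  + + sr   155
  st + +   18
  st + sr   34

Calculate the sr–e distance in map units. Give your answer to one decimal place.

The two most frequent reciprocal classes, st e + and + + sr, are the parental types, so the F1 was st e + / + + sr.
The two rarest classes, st e sr and + + +, are the double crossovers. Comparing them with the parentals, only the sr allele has switched, so sr is the middle locus and the order is st – sr – e.
Crossovers in the sr–e interval produce the single-crossover classes st + + and + e sr (18 + 15 = 33) plus the double crossovers (4).
RF(sr–e) = (33 + 4) / 416 = 37/416 = 0.0889 → 8.9 map units.

8.9 map units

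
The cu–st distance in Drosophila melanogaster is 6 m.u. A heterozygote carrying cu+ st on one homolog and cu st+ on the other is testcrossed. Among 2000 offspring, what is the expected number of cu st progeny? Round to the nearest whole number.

A map distance of 6 m.u. corresponds to a recombination frequency of 0.060.
The F1 is cu+ st / cu st+, so cu st is a recombinant gamete class with expected frequency r/2 = 0.060/2 = 0.0300.
Expected number = 0.0300 × 2000 = 60.00 ≈ 60.

60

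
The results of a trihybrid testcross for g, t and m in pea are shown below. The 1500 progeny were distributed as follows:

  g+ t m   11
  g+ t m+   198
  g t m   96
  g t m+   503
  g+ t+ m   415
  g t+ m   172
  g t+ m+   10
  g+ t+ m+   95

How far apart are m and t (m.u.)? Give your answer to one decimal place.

The two most frequent reciprocal classes, g+ t+ m and g t m+, are the parental types, so the F1 was g+ t+ m / g t m+.
The two rarest classes, g+ t m and g t+ m+, are the double crossovers. Comparing them with the parentals, only the t allele has switched, so t is the middle locus and the order is g – t – m.
Crossovers in the t–m interval produce the single-crossover classes g+ t+ m+ and g t m (95 + 96 = 191) plus the double crossovers (21).
RF(t–m) = (191 + 21) / 1500 = 212/1500 = 0.1413 → 14.1 m.u.

14.1 m.u.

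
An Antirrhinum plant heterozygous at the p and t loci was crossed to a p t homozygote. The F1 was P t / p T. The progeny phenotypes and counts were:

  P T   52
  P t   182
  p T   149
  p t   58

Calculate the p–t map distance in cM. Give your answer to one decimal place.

The recombinant classes are P T and p t: 52 + 58 = 110.
Recombination frequency = 110/441 = 0.2494 ≈ 24.9%, i.e. 24.9 cM.

24.9 cM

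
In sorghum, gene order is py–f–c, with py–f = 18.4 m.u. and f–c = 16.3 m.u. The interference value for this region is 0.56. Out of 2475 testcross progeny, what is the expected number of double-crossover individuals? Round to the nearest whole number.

Map distances give recombination frequencies of 0.184 and 0.163 for the two intervals.
With interference 0.56 (so coincidence = 0.44), expected double-crossover frequency = 0.184 × 0.163 × 0.44 = 0.01320.
Expected number = 0.01320 × 2475 = 32.66 ≈ 33.

33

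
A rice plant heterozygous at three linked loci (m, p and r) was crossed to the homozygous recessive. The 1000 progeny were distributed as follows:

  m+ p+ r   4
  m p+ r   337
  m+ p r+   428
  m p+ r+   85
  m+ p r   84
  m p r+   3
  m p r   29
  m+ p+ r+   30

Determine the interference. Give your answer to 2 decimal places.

0.40

The two most frequent reciprocal classes, m p+ r and m+ p r+, are the parental types, so the F1 was m p+ r / m+ p r+.
The two rarest classes, m+ p+ r and m p r+, are the double crossovers. Comparing them with the parentals, only the m allele has switched, so m is the middle locus and the order is r – m – p.
r–m: (169 + 7)/1000 = 0.1760; m–p: (59 + 7)/1000 = 0.0660.
Expected DCO frequency = 0.1760 × 0.0660 ≈ 0.01162; observed = 7/1000 ≈ 0.00700.
Coefficient of coincidence = 0.00700/0.01162 ≈ 0.60; interference = 1 − 0.60 = 0.40.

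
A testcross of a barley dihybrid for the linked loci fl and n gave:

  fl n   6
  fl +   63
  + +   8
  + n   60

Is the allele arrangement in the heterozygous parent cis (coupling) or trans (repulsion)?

The two most frequent classes are + n (60) and fl + (63); these are the parental (non-recombinant) types.
So the F1 carried + n on one chromosome and fl + on the other — the recessive alleles are on opposite chromosomes (trans / repulsion).

trans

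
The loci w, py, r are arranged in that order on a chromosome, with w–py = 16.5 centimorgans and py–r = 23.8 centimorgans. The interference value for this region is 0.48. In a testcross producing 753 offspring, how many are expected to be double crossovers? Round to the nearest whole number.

Map distances give recombination frequencies of 0.165 and 0.238 for the two intervals.
With interference 0.48 (so coincidence = 0.52), expected double-crossover frequency = 0.165 × 0.238 × 0.52 = 0.02042.
Expected number = 0.02042 × 753 = 15.38 ≈ 15.

15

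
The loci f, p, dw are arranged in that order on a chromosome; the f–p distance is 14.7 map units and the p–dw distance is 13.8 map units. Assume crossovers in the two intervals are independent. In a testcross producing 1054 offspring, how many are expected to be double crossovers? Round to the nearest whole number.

Map distances give recombination frequencies of 0.147 and 0.138 for the two intervals.
With no interference, expected double-crossover frequency = 0.147 × 0.138 = 0.02029.
Expected number = 0.02029 × 1054 = 21.38 ≈ 21.

21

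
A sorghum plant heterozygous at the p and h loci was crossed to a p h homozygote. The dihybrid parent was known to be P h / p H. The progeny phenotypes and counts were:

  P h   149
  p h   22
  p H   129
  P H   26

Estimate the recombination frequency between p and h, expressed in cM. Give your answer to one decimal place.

The recombinant classes are P H and p h: 26 + 22 = 48.
Recombination frequency = 48/326 = 0.1472 ≈ 14.7%, i.e. 14.7 cM.

14.7 cM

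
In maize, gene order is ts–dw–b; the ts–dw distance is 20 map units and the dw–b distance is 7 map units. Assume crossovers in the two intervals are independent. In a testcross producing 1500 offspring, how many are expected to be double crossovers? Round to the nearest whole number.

Map distances give recombination frequencies of 0.200 and 0.070 for the two intervals.
With no interference, expected double-crossover frequency = 0.200 × 0.070 = 0.01400.
Expected number = 0.01400 × 1500 = 21.00 ≈ 21.

21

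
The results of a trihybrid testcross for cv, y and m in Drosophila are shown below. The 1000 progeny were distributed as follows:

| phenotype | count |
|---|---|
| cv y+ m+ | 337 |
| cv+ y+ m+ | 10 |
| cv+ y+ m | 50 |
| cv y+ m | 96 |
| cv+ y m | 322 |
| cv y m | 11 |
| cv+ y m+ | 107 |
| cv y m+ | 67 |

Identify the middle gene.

cv

The two most frequent reciprocal classes, cv+ y m and cv y+ m+, are the parental types, so the F1 was cv+ y m / cv y+ m+.
The two rarest classes, cv y m and cv+ y+ m+, are the double crossovers. Comparing them with the parentals, only the cv allele has switched, so cv is the middle locus and the order is m – cv – y.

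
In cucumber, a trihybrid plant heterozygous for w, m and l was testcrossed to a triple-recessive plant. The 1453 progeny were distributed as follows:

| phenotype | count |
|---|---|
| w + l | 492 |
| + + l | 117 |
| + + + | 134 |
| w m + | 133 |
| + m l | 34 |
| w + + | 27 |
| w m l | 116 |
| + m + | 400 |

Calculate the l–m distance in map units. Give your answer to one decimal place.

21.4 map units

The two most frequent reciprocal classes, w + l and + m +, are the parental types, so the F1 was w + l / + m +.
The two rarest classes, w + + and + m l, are the double crossovers. Comparing them with the parentals, only the l allele has switched, so l is the middle locus and the order is m – l – w.
Crossovers in the m–l interval produce the single-crossover classes w m l and + + + (116 + 134 = 250) plus the double crossovers (61).
RF(m–l) = (250 + 61) / 1453 = 311/1453 = 0.2140 → 21.4 map units.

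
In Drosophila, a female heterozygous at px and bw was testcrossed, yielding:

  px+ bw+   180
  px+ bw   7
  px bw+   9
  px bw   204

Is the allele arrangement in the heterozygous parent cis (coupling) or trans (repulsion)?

The two most frequent classes are px+ bw+ (180) and px bw (204); these are the parental (non-recombinant) types.
So the F1 carried px+ bw+ on one chromosome and px bw on the other — the recessive alleles are on the same chromosome (cis / coupling).

cis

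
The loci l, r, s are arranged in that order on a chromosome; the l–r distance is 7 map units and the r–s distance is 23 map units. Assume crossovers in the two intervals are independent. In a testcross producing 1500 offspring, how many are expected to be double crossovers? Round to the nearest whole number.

24

Map distances give recombination frequencies of 0.070 and 0.230 for the two intervals.
With no interference, expected double-crossover frequency = 0.070 × 0.230 = 0.01610.
Expected number = 0.01610 × 1500 = 24.15 ≈ 24.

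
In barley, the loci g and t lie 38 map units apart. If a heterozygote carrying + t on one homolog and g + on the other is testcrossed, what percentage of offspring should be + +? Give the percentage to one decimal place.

A map distance of 38 map units corresponds to a recombination frequency of 0.380.
The F1 is + t / g +, so + + is a recombinant gamete class with expected frequency r/2 = 0.380/2 = 0.1900.
That is 0.1900 = 19.0% of the progeny.

19.0%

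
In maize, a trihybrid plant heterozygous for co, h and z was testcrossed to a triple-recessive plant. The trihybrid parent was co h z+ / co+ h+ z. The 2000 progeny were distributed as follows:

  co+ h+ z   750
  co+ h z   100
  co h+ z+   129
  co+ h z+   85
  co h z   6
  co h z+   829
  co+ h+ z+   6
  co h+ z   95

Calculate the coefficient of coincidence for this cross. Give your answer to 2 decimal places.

The two rarest classes, co h z and co+ h+ z+, are the double crossovers. Comparing them with the parentals, only the z allele has switched, so z is the middle locus and the order is h – z – co.
h–z: (229 + 12)/2000 = 0.1205; z–co: (180 + 12)/2000 = 0.0960.
Expected DCO frequency = 0.1205 × 0.0960 ≈ 0.01157; observed = 12/2000 ≈ 0.00600.
Coefficient of coincidence = 0.00600/0.01157 ≈ 0.52.

0.52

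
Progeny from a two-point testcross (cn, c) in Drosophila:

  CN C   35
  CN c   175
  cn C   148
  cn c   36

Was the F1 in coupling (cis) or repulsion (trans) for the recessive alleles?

trans

The two most frequent classes are CN c (175) and cn C (148); these are the parental (non-recombinant) types.
So the F1 carried CN c on one chromosome and cn C on the other — the recessive alleles are on opposite chromosomes (trans / repulsion).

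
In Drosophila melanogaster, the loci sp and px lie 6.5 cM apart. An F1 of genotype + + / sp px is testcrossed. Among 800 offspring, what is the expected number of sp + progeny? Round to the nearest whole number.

A map distance of 6.5 cM corresponds to a recombination frequency of 0.065.
The F1 is + + / sp px, so sp + is a recombinant gamete class with expected frequency r/2 = 0.065/2 = 0.0325.
Expected number = 0.0325 × 800 = 26.00 ≈ 26.

26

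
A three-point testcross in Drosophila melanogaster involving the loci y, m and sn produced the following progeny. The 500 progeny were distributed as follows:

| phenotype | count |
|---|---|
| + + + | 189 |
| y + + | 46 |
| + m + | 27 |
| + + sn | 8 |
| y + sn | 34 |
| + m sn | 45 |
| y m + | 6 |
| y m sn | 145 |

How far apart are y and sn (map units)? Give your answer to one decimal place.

21.0 map units

The two most frequent reciprocal classes, y m sn and + + +, are the parental types, so the F1 was y m sn / + + +.
The two rarest classes, y m + and + + sn, are the double crossovers. Comparing them with the parentals, only the sn allele has switched, so sn is the middle locus and the order is y – sn – m.
Crossovers in the y–sn interval produce the single-crossover classes + m sn and y + + (45 + 46 = 91) plus the double crossovers (14).
RF(y–sn) = (91 + 14) / 500 = 105/500 = 0.2100 → 21.0 map units.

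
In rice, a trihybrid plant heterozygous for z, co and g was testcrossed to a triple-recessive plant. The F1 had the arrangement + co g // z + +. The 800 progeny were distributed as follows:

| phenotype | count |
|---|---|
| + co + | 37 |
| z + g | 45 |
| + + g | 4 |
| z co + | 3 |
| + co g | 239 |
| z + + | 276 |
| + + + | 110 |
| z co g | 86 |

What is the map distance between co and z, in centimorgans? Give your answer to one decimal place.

25.4 centimorgans

The two rarest classes, + + g and z co +, are the double crossovers. Comparing them with the parentals, only the co allele has switched, so co is the middle locus and the order is z – co – g.
Crossovers in the z–co interval produce the single-crossover classes z co g and + + + (86 + 110 = 196) plus the double crossovers (7).
RF(z–co) = (196 + 7) / 800 = 203/800 = 0.2537 → 25.4 centimorgans.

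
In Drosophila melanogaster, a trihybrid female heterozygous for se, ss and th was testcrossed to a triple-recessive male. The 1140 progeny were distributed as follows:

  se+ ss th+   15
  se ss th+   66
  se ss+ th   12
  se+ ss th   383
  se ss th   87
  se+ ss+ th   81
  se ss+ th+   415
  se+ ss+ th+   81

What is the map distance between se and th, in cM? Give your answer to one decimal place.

The two most frequent reciprocal classes, se+ ss th and se ss+ th+, are the parental types, so the F1 was se+ ss th / se ss+ th+.
The two rarest classes, se+ ss th+ and se ss+ th, are the double crossovers. Comparing them with the parentals, only the th allele has switched, so th is the middle locus and the order is ss – th – se.
Crossovers in the th–se interval produce the single-crossover classes se ss th and se+ ss+ th+ (87 + 81 = 168) plus the double crossovers (27).
RF(th–se) = (168 + 27) / 1140 = 195/1140 = 0.1711 → 17.1 cM.

17.1 cM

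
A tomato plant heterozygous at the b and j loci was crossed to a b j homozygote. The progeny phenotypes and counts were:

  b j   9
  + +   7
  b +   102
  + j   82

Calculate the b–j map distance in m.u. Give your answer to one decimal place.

8.0 m.u.

The two most frequent classes, + j (82) and b + (102), are the parental types, so the F1 was + j / b +.
The recombinant classes are + + and b j: 7 + 9 = 16.
Recombination frequency = 16/200 = 0.0800 ≈ 8.0%, i.e. 8.0 m.u.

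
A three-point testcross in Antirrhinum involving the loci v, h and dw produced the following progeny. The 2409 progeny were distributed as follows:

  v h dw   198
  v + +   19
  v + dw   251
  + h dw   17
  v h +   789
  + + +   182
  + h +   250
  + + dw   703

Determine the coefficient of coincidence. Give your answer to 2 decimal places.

0.39

The two most frequent reciprocal classes, + + dw and v h +, are the parental types, so the F1 was + + dw / v h +.
The two rarest classes, + h dw and v + +, are the double crossovers. Comparing them with the parentals, only the h allele has switched, so h is the middle locus and the order is dw – h – v.
dw–h: (380 + 36)/2409 = 0.1727; h–v: (501 + 36)/2409 = 0.2229.
Expected DCO frequency = 0.1727 × 0.2229 ≈ 0.03849; observed = 36/2409 ≈ 0.01494.
Coefficient of coincidence = 0.01494/0.03849 ≈ 0.39.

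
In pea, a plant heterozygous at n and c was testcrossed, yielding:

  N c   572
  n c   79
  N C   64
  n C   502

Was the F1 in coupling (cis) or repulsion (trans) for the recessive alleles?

trans

The two most frequent classes are N c (572) and n C (502); these are the parental (non-recombinant) types.
So the F1 carried N c on one chromosome and n C on the other — the recessive alleles are on opposite chromosomes (trans / repulsion).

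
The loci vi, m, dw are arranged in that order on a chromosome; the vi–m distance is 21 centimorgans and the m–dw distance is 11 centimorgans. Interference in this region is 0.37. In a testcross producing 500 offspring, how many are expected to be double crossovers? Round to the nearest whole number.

Map distances give recombination frequencies of 0.210 and 0.110 for the two intervals.
With interference 0.37 (so coincidence = 0.63), expected double-crossover frequency = 0.210 × 0.110 × 0.63 = 0.01455.
Expected number = 0.01455 × 500 = 7.28 ≈ 7.

7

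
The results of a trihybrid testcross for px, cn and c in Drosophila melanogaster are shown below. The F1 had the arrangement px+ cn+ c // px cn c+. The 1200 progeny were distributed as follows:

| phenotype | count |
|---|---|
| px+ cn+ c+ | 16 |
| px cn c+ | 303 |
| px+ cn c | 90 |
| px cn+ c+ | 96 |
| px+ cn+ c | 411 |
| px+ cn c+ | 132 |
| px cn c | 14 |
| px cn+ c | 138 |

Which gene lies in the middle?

c

The two rarest classes, px+ cn+ c+ and px cn c, are the double crossovers. Comparing them with the parentals, only the c allele has switched, so c is the middle locus and the order is px – c – cn.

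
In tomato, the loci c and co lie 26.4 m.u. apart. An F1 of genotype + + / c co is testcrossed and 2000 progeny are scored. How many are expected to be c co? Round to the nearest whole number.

736

A map distance of 26.4 m.u. corresponds to a recombination frequency of 0.264.
The F1 is + + / c co, so c co is a parental gamete class with expected frequency (1 − r)/2 = 0.736/2 = 0.3680.
Expected number = 0.3680 × 2000 = 736.00 ≈ 736.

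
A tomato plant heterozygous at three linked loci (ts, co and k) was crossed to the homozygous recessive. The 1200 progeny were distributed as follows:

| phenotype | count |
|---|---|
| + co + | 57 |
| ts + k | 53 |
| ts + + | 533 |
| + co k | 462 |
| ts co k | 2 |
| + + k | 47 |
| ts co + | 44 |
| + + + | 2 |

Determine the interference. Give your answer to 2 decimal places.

0.56

The two most frequent reciprocal classes, ts + + and + co k, are the parental types, so the F1 was ts + + / + co k.
The two rarest classes, + + + and ts co k, are the double crossovers. Comparing them with the parentals, only the ts allele has switched, so ts is the middle locus and the order is k – ts – co.
k–ts: (110 + 4)/1200 = 0.0950; ts–co: (91 + 4)/1200 = 0.0792.
Expected DCO frequency = 0.0950 × 0.0792 ≈ 0.00752; observed = 4/1200 ≈ 0.00333.
Coefficient of coincidence = 0.00333/0.00752 ≈ 0.44; interference = 1 − 0.44 = 0.56.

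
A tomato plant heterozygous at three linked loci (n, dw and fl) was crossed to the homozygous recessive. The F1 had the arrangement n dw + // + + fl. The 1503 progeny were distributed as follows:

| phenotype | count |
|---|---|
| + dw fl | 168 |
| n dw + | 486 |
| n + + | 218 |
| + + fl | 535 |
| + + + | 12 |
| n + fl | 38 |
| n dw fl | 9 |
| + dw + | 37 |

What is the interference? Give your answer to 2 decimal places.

0.19

The two rarest classes, n dw fl and + + +, are the double crossovers. Comparing them with the parentals, only the fl allele has switched, so fl is the middle locus and the order is n – fl – dw.
n–fl: (75 + 21)/1503 = 0.0639; fl–dw: (386 + 21)/1503 = 0.2708.
Expected DCO frequency = 0.0639 × 0.2708 ≈ 0.01730; observed = 21/1503 ≈ 0.01397.
Coefficient of coincidence = 0.01397/0.01730 ≈ 0.81; interference = 1 − 0.81 = 0.19.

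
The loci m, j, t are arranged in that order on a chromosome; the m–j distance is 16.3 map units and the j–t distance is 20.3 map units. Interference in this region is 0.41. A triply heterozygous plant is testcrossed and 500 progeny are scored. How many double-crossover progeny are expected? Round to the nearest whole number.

10

Map distances give recombination frequencies of 0.163 and 0.203 for the two intervals.
With interference 0.41 (so coincidence = 0.59), expected double-crossover frequency = 0.163 × 0.203 × 0.59 = 0.01952.
Expected number = 0.01952 × 500 = 9.76 ≈ 10.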